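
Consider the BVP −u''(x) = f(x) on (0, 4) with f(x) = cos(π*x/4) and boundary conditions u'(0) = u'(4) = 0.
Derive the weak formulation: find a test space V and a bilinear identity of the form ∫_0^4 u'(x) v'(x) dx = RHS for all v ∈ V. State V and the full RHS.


V = H^1(0, 4) (no boundary constraint on v; u is determined up to an additive constant); weak form: ∫_0^4 u'v' dx = ∫_0^4 (cos(π*x/4)) v dx for all v ∈ V.

Multiply both sides by a test function v and integrate from 0 to 4:
  ∫_0^4 −u''(x) v(x) dx = ∫_0^4 f(x) v(x) dx.
Integrate the LHS by parts once:
  ∫_0^4 −u'' v dx = −[u'(x) v(x)]_0^4 + ∫_0^4 u'(x) v'(x) dx.
Thus ∫_0^4 u'(x) v'(x) dx = ∫_0^4 f(x) v(x) dx + [u'(x) v(x)]_0^4.
Choose V so that boundary terms are either known or forced to vanish.
u has homogeneous Neumann: u'(0) = u'(4) = 0. So [u' v]_0^4 = 0·v(4) − 0·v(0) = 0 for any v; take V = H^1(0, 4).
Weak formulation: find u (satisfying any essential BC) such that ∫_0^4 u'(x) v'(x) dx = ∫_0^4 f v dx for all v ∈ V (homogeneous Neumann, so boundary terms vanish).
Substituting f(x) = cos(π*x/4), the right-hand side is ∫_0^4 (cos(π*x/4)) v dx.
Compatibility check (pure Neumann): taking v ≡ 1 ∈ V gives 0 = ∫_0^4 f dx + (0) − (0), i.e. ∫_0^4 f dx must equal u'(0) − u'(4) = 0. Indeed ∫_0^4 (cos(π*x/4)) dx = 0, so the data are compatible. The solution is then unique only up to an additive constant (fix it e.g. by requiring ∫_0^4 u dx = 0).


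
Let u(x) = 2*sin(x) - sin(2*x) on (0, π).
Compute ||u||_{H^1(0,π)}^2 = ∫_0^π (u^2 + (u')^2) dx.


||u||_{H^1(0,π)}^2 = 13*π/2

u'(x) = 2*cos(x) - 2*cos(2*x).
Expand u² and (u')² and integrate term by term on (0, π), using: for integers n ≥ 1, ∫_0^π sin²(nx) dx = ∫_0^π cos²(nx) dx = π/2; for n ≠ n', ∫_0^π sin(nx)sin(n'x) dx = ∫_0^π cos(nx)cos(n'x) dx = 0; and by product-to-sum, ∫_0^π sin(nx)cos(n'x) dx = ½∫_0^π [sin((n+n')x) + sin((n−n')x)] dx, which is 0 when n+n' is even and 2n/(n²−n'²) when n+n' is odd (it need not vanish on (0, π)).
  u² squared terms: (-1)²·∫sin(2x)² dx = 1·π/2 = π/2;  (2)²·∫sin(x)² dx = 4·π/2 = 2*π.
  u² cross terms: 2·(-1)·(2)·∫sin(2x)·sin(x) dx = -4·(0) = 0.
  So ∫_0^π u² dx = π/2 + 2*π + 0 = 5*π/2.
  (u')² squared terms: (-2)²·∫cos(2x)² dx = 4·π/2 = 2*π;  (2)²·∫cos(x)² dx = 4·π/2 = 2*π.
  (u')² cross terms: 2·(-2)·(2)·∫cos(2x)·cos(x) dx = -8·(0) = 0.
  So ∫_0^π (u')² dx = 2*π + 2*π + 0 = 4*π.
||u||_{H^1}^2 = (5*π/2) + (4*π) = 13*π/2.


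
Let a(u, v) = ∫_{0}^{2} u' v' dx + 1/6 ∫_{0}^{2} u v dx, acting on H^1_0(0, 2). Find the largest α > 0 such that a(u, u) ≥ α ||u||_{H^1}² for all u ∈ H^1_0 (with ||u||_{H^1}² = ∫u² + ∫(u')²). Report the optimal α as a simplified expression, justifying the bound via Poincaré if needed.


α = (2/3 + π^2)/(4 + π^2)

Coercivity of a(·,·) on H^1_0(0, 2) means a(u, u) ≥ α ||u||_{H^1}² for every u ∈ H^1_0.
The interval has length L = 2, and Poincaré/coercivity depend only on L. Here a(u, u) = ∫(u')² + (1/6)·∫u².
Here 0 < c = 1/6 < 1. The condition a(u,u) ≥ α||u||_{H^1}² reads (1−α)∫(u')² ≥ (α−c)∫u². Any admissible α is ≤ 1 (rapidly oscillating u have ∫u²/∫(u')² → 0), and α = 1 would force 0 ≥ (1−c)∫u², impossible since c < 1; so 1−α > 0. By the sharp Poincaré inequality on H^1_0 of an interval of length L, ∫(u')² ≥ (π/L)²∫u² with equality for the first sine mode sin(π(x−x₀)/L) (x₀ the left endpoint), so the inequality holds for all u iff (1−α)(π/L)² ≥ α − c, i.e. α ≤ ((π/L)² + c)/((π/L)² + 1) = (1 + c(L/π)²)/(1 + (L/π)²). With (π/L)² = π^2/4 and c = 1/6, the largest admissible constant is α = ((π/L)² + c)/((π/L)² + 1).
Simplifying, α = (2/3 + π^2)/(4 + π^2).


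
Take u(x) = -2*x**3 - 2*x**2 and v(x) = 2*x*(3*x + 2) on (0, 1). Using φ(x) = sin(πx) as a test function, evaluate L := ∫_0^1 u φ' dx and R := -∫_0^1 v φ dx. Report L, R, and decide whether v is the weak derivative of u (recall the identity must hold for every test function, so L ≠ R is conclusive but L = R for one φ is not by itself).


LHS = -24/π^3 + 10/π, RHS = -10/π + 24/π^3. No, v is not the weak derivative of u.

u(x) = -2*x**3 - 2*x**2, classical derivative u'(x) = -6*x**2 - 4*x.
φ(x) = sin(πx), so φ'(x) = π*cos(π*x).
Note φ(0) = φ(1) = 0, so the boundary term u·φ vanishes.
LHS = ∫_0^1 u(x) φ'(x) dx = ∫_0^1 (-2*π*x^3*cos(π*x) - 2*π*x^2*cos(π*x)) dx. Term by term:
  ∫_0^1 -2*π*x^2*cos(π*x) dx = 4/π;  ∫_0^1 -2*π*x^3*cos(π*x) dx = -24/π^3 + 6/π.
Sum: 4/π + -24/π^3 + 6/π = -24/π^3 + 10/π.
So LHS = -24/π^3 + 10/π.
∫_0^1 v(x) φ(x) dx = ∫_0^1 (6*x^2*sin(π*x) + 4*x*sin(π*x)) dx. Term by term:
  ∫_0^1 4*x*sin(π*x) dx = 4/π;  ∫_0^1 6*x^2*sin(π*x) dx = -24/π^3 + 6/π.
Sum: 4/π + -24/π^3 + 6/π = -24/π^3 + 10/π.
So RHS = -∫_0^1 v(x) φ(x) dx = -10/π + 24/π^3.
LHS − RHS = -48/π^3 + 20/π ≠ 0, so the identity fails.
(For a valid weak derivative the identity must hold for EVERY test function, in particular this one. The failure shows v is NOT the weak derivative of u.)
Correct weak derivative would be u'(x) = -6*x**2 - 4*x.


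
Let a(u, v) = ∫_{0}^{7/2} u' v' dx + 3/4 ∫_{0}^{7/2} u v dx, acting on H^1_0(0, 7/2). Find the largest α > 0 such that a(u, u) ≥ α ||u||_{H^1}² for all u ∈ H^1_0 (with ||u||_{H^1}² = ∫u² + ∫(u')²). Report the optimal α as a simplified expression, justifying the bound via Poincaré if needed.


α = (147 + 16*π^2)/(4*(4*π^2 + 49))

Coercivity of a(·,·) on H^1_0(0, 7/2) means a(u, u) ≥ α ||u||_{H^1}² for every u ∈ H^1_0.
The interval has length L = 7/2, and Poincaré/coercivity depend only on L. Here a(u, u) = ∫(u')² + (3/4)·∫u².
Here 0 < c = 3/4 < 1. The condition a(u,u) ≥ α||u||_{H^1}² reads (1−α)∫(u')² ≥ (α−c)∫u². Any admissible α is ≤ 1 (rapidly oscillating u have ∫u²/∫(u')² → 0), and α = 1 would force 0 ≥ (1−c)∫u², impossible since c < 1; so 1−α > 0. By the sharp Poincaré inequality on H^1_0 of an interval of length L, ∫(u')² ≥ (π/L)²∫u² with equality for the first sine mode sin(π(x−x₀)/L) (x₀ the left endpoint), so the inequality holds for all u iff (1−α)(π/L)² ≥ α − c, i.e. α ≤ ((π/L)² + c)/((π/L)² + 1) = (1 + c(L/π)²)/(1 + (L/π)²). With (π/L)² = 4*π^2/49 and c = 3/4, the largest admissible constant is α = ((π/L)² + c)/((π/L)² + 1).
Simplifying, α = (147 + 16*π^2)/(4*(4*π^2 + 49)).


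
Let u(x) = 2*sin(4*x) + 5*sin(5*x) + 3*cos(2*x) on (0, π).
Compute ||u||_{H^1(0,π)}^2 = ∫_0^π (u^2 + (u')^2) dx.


||u||_{H^1(0,π)}^2 = 500/7 + 763*π/2

u'(x) = -6*sin(2*x) + 8*cos(4*x) + 25*cos(5*x).
Expand u² and (u')² and integrate term by term on (0, π), using: for integers n ≥ 1, ∫_0^π sin²(nx) dx = ∫_0^π cos²(nx) dx = π/2; for n ≠ n', ∫_0^π sin(nx)sin(n'x) dx = ∫_0^π cos(nx)cos(n'x) dx = 0; and by product-to-sum, ∫_0^π sin(nx)cos(n'x) dx = ½∫_0^π [sin((n+n')x) + sin((n−n')x)] dx, which is 0 when n+n' is even and 2n/(n²−n'²) when n+n' is odd (it need not vanish on (0, π)).
  u² squared terms: (2)²·∫sin(4x)² dx = 4·π/2 = 2*π;  (3)²·∫cos(2x)² dx = 9·π/2 = 9*π/2;  (5)²·∫sin(5x)² dx = 25·π/2 = 25*π/2.
  u² cross terms: 2·(2)·(3)·∫sin(4x)·cos(2x) dx = 12·(0) = 0;  2·(2)·(5)·∫sin(4x)·sin(5x) dx = 20·(0) = 0;  2·(3)·(5)·∫cos(2x)·sin(5x) dx = 30·(10/21) = 100/7.
  So ∫_0^π u² dx = 2*π + 9*π/2 + 25*π/2 + 0 + 0 + 100/7 = 100/7 + 19*π.
  (u')² squared terms: (-6)²·∫sin(2x)² dx = 36·π/2 = 18*π;  (8)²·∫cos(4x)² dx = 64·π/2 = 32*π;  (25)²·∫cos(5x)² dx = 625·π/2 = 625*π/2.
  (u')² cross terms: 2·(-6)·(8)·∫sin(2x)·cos(4x) dx = -96·(0) = 0;  2·(-6)·(25)·∫sin(2x)·cos(5x) dx = -300·(-4/21) = 400/7;  2·(8)·(25)·∫cos(4x)·cos(5x) dx = 400·(0) = 0.
  So ∫_0^π (u')² dx = 18*π + 32*π + 625*π/2 + 0 + 400/7 + 0 = 400/7 + 725*π/2.
||u||_{H^1}^2 = (100/7 + 19*π) + (400/7 + 725*π/2) = 500/7 + 763*π/2.


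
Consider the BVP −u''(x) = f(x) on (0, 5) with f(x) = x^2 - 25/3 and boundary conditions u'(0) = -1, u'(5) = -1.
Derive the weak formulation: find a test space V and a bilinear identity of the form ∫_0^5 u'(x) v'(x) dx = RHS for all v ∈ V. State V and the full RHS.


V = H^1(0, 5) (v unrestricted at boundary; u is determined up to an additive constant); weak form: ∫_0^5 u'v' dx = ∫_0^5 (x^2 - 25/3) v dx − v(5) + v(0) for all v ∈ V.

Multiply both sides by a test function v and integrate from 0 to 5:
  ∫_0^5 −u''(x) v(x) dx = ∫_0^5 f(x) v(x) dx.
Integrate the LHS by parts once:
  ∫_0^5 −u'' v dx = −[u'(x) v(x)]_0^5 + ∫_0^5 u'(x) v'(x) dx.
Thus ∫_0^5 u'(x) v'(x) dx = ∫_0^5 f(x) v(x) dx + [u'(x) v(x)]_0^5.
Choose V so that boundary terms are either known or forced to vanish.
u has inhomogeneous Neumann u'(0) = -1, u'(5) = -1. [u' v]_0^5 = (-1)·v(5) − (-1)·v(0) = − v(5) + v(0). Take V = H^1(0, 5); boundary term becomes part of RHS.
Weak formulation: find u (satisfying any essential BC) such that ∫_0^5 u'(x) v'(x) dx = ∫_0^5 f v dx − v(5) + v(0) for all v ∈ V (Neumann data are natural BCs: they enter the RHS as boundary terms).
Substituting f(x) = x^2 - 25/3, the right-hand side is ∫_0^5 (x^2 - 25/3) v dx − v(5) + v(0).
Compatibility check (pure Neumann): taking v ≡ 1 ∈ V gives 0 = ∫_0^5 f dx + (-1) − (-1), i.e. ∫_0^5 f dx must equal u'(0) − u'(5) = 0. Indeed ∫_0^5 (x^2 - 25/3) dx = 0, so the data are compatible. The solution is then unique only up to an additive constant (fix it e.g. by requiring ∫_0^5 u dx = 0).


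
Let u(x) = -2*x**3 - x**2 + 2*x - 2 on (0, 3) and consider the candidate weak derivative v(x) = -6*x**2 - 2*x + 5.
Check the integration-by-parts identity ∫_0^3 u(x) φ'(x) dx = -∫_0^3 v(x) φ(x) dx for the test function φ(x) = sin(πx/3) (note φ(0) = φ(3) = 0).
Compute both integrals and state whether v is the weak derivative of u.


LHS = -648/π^3 + 168/π, RHS = -648/π^3 + 150/π. No, v is not the weak derivative of u.

u(x) = -2*x**3 - x**2 + 2*x - 2, classical derivative u'(x) = -6*x**2 - 2*x + 2.
φ(x) = sin(πx/3), so φ'(x) = π*cos(π*x/3)/3.
Note φ(0) = φ(3) = 0, so the boundary term u·φ vanishes.
LHS = ∫_0^3 u(x) φ'(x) dx = ∫_0^3 (-2*π*x^3*cos(π*x/3)/3 - π*x^2*cos(π*x/3)/3 + 2*π*x*cos(π*x/3)/3 - 2*π*cos(π*x/3)/3) dx. Term by term:
  ∫_0^3 -2*π*cos(π*x/3)/3 dx = 0;  ∫_0^3 -2*π*x^3*cos(π*x/3)/3 dx = -648/π^3 + 162/π;  ∫_0^3 -π*x^2*cos(π*x/3)/3 dx = 18/π;
  ∫_0^3 2*π*x*cos(π*x/3)/3 dx = -12/π.
Sum: 0 + -648/π^3 + 162/π + 18/π − 12/π = -648/π^3 + 168/π.
So LHS = -648/π^3 + 168/π.
∫_0^3 v(x) φ(x) dx = ∫_0^3 (-6*x^2*sin(π*x/3) - 2*x*sin(π*x/3) + 5*sin(π*x/3)) dx. Term by term:
  ∫_0^3 5*sin(π*x/3) dx = 30/π;  ∫_0^3 -6*x^2*sin(π*x/3) dx = -162/π + 648/π^3;  ∫_0^3 -2*x*sin(π*x/3) dx = -18/π.
Sum: 30/π + -162/π + 648/π^3 − 18/π = -150/π + 648/π^3.
So RHS = -∫_0^3 v(x) φ(x) dx = -648/π^3 + 150/π.
LHS − RHS = 18/π ≠ 0, so the identity fails.
(For a valid weak derivative the identity must hold for EVERY test function, in particular this one. The failure shows v is NOT the weak derivative of u.)
Correct weak derivative would be u'(x) = -6*x**2 - 2*x + 2.


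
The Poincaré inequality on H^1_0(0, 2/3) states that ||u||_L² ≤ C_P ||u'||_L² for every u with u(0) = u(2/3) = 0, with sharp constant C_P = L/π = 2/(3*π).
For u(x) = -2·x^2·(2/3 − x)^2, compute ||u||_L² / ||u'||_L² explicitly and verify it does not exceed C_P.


||u||_L² / ||u'||_L² = sqrt(3)/9 < C_P = 2/(3*π).

u(x) = -2·x^2·(2/3 − x)^2, so u'(x) = 8*x*(-9*x^2 + 9*x - 2)/9.
u(x) = -2·x^2·(2/3 − x)^2 vanishes at x = 0 and x = 2/3, so u ∈ H^1_0(0, 2/3). Differentiate via the product rule and integrate the resulting polynomials term by term.
  ∫_0^2/3 u² dx = ∫_0^2/3 (4*x^8 - 32*x^7/3 + 32*x^6/3 - 128*x^5/27 + 64*x^4/81) dx. Term by term:
    ∫_0^2/3 4*x^8 dx = 2048/177147;  ∫_0^2/3 -32*x^7/3 dx = -1024/19683;  ∫_0^2/3 32*x^6/3 dx = 4096/45927;
    ∫_0^2/3 -128*x^5/27 dx = -4096/59049;  ∫_0^2/3 64*x^4/81 dx = 2048/98415.
  Sum: 2048/177147 − 1024/19683 + 4096/45927 − 4096/59049 + 2048/98415 = 1024/6200145.
  ∫_0^2/3 (u')² dx = ∫_0^2/3 (64*x^6 - 128*x^5 + 832*x^4/9 - 256*x^3/9 + 256*x^2/81) dx. Term by term:
    ∫_0^2/3 64*x^6 dx = 8192/15309;  ∫_0^2/3 -128*x^5 dx = -4096/2187;  ∫_0^2/3 832*x^4/9 dx = 26624/10935;
    ∫_0^2/3 -256*x^3/9 dx = -1024/729;  ∫_0^2/3 256*x^2/81 dx = 2048/6561.
  Sum: 8192/15309 − 4096/2187 + 26624/10935 − 1024/729 + 2048/6561 = 1024/229635.
∫_0^2/3 u² dx = 1024/6200145, so ||u||_L² = 32*sqrt(105)/25515.
∫_0^2/3 (u')² dx = 1024/229635, so ||u'||_L² = 32*sqrt(35)/2835.
Ratio ||u||_L² / ||u'||_L² = sqrt(3)/9.
Sharp Poincaré constant on H^1_0(0, 2/3) is C_P = L/π = 2/(3*π), achieved by sin(3*π/2·x).
A polynomial bump cannot attain the sharp Poincaré constant (only the first sine eigenfunction does), so the ratio is strictly less than C_P, consistent with ||u||_L² ≤ C_P ||u'||_L².


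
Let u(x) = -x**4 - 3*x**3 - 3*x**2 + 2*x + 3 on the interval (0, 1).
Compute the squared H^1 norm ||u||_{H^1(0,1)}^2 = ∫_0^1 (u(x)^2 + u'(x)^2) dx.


||u||_{H^1}^2 = 15487/252

The H^1 norm (squared) on an interval (0, L) is
  ||u||_{H^1}^2 = ∫_0^L u(x)^2 dx + ∫_0^L u'(x)^2 dx.
Compute u'(x) = -4*x**3 - 9*x**2 - 6*x + 2.
Then u(x)^2 = x**8 + 6*x**7 + 15*x**6 + 14*x**5 - 9*x**4 - 30*x**3 - 14*x**2 + 12*x + 9 and u'(x)^2 = 16*x**6 + 72*x**5 + 129*x**4 + 92*x**3 - 24*x + 4.
Integrate each monomial from 0 to 1 using ∫_0^1 c·x^n dx = c·1^(n+1)/(n+1):
  ∫_0^1 u(x)^2 dx = ∫_0^1 (x^8 + 6*x^7 + 15*x^6 + 14*x^5 - 9*x^4 - 30*x^3 - 14*x^2 + 12*x + 9) dx. Term by term:
    ∫_0^1 x^8 dx = 1/9;  ∫_0^1 6*x^7 dx = 3/4;  ∫_0^1 15*x^6 dx = 15/7;
    ∫_0^1 14*x^5 dx = 7/3;  ∫_0^1 -9*x^4 dx = -9/5;  ∫_0^1 -30*x^3 dx = -15/2;
    ∫_0^1 -14*x^2 dx = -14/3;  ∫_0^1 12*x dx = 6;  ∫_0^1 9 dx = 9.
  Sum: 1/9 + 3/4 + 15/7 + 7/3 − 9/5 − 15/2 − 14/3 + 6 + 9 = 8027/1260.
  ∫_0^1 u'(x)^2 dx = ∫_0^1 (16*x^6 + 72*x^5 + 129*x^4 + 92*x^3 - 24*x + 4) dx. Term by term:
    ∫_0^1 16*x^6 dx = 16/7;  ∫_0^1 72*x^5 dx = 12;  ∫_0^1 129*x^4 dx = 129/5;
    ∫_0^1 92*x^3 dx = 23;  ∫_0^1 -24*x dx = -12;  ∫_0^1 4 dx = 4.
  Sum: 16/7 + 12 + 129/5 + 23 − 12 + 4 = 1928/35.
Adding: ||u||_{H^1}^2 = 8027/1260 + 1928/35 = 15487/252.


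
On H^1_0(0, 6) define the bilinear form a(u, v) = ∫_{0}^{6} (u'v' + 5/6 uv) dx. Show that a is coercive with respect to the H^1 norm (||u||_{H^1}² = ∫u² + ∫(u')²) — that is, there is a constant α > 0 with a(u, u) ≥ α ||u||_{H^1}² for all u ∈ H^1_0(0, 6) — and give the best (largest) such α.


α = (π^2 + 30)/(π^2 + 36)

Coercivity of a(·,·) on H^1_0(0, 6) means a(u, u) ≥ α ||u||_{H^1}² for every u ∈ H^1_0.
The interval has length L = 6, and Poincaré/coercivity depend only on L. Here a(u, u) = ∫(u')² + (5/6)·∫u².
Here 0 < c = 5/6 < 1. The condition a(u,u) ≥ α||u||_{H^1}² reads (1−α)∫(u')² ≥ (α−c)∫u². Any admissible α is ≤ 1 (rapidly oscillating u have ∫u²/∫(u')² → 0), and α = 1 would force 0 ≥ (1−c)∫u², impossible since c < 1; so 1−α > 0. By the sharp Poincaré inequality on H^1_0 of an interval of length L, ∫(u')² ≥ (π/L)²∫u² with equality for the first sine mode sin(π(x−x₀)/L) (x₀ the left endpoint), so the inequality holds for all u iff (1−α)(π/L)² ≥ α − c, i.e. α ≤ ((π/L)² + c)/((π/L)² + 1) = (1 + c(L/π)²)/(1 + (L/π)²). With (π/L)² = π^2/36 and c = 5/6, the largest admissible constant is α = ((π/L)² + c)/((π/L)² + 1).
Simplifying, α = (π^2 + 30)/(π^2 + 36).


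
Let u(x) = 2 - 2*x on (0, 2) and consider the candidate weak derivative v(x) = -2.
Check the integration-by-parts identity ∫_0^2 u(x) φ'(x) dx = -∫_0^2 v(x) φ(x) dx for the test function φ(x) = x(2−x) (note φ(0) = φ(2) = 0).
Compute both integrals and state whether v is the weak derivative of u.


LHS = 8/3, RHS = 8/3. Yes, v = u' weakly.

u(x) = 2 - 2*x, classical derivative u'(x) = -2.
φ(x) = x(2−x), so φ'(x) = 2 - 2*x.
Note φ(0) = φ(2) = 0, so the boundary term u·φ vanishes.
LHS = ∫_0^2 u(x) φ'(x) dx = ∫_0^2 (4*x^2 - 8*x + 4) dx. Term by term:
  ∫_0^2 4*x^2 dx = 32/3;  ∫_0^2 -8*x dx = -16;  ∫_0^2 4 dx = 8.
Sum: 32/3 − 16 + 8 = 8/3.
So LHS = 8/3.
∫_0^2 v(x) φ(x) dx = ∫_0^2 (2*x^2 - 4*x) dx. Term by term:
  ∫_0^2 2*x^2 dx = 16/3;  ∫_0^2 -4*x dx = -8.
Sum: 16/3 − 8 = -8/3.
So RHS = -∫_0^2 v(x) φ(x) dx = 8/3.
LHS = RHS, so the identity holds for this test φ.
Moreover u is smooth here and v(x) = u'(x) = -2 pointwise, so the identity holds for every test function. Hence v is the weak derivative of u.


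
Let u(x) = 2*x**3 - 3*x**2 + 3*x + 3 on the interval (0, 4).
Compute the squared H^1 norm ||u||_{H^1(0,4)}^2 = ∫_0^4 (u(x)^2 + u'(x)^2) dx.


||u||_{H^1}^2 = 319336/35

The H^1 norm (squared) on an interval (0, L) is
  ||u||_{H^1}^2 = ∫_0^L u(x)^2 dx + ∫_0^L u'(x)^2 dx.
Compute u'(x) = 6*x**2 - 6*x + 3.
Then u(x)^2 = 4*x**6 - 12*x**5 + 21*x**4 - 6*x**3 - 9*x**2 + 18*x + 9 and u'(x)^2 = 36*x**4 - 72*x**3 + 72*x**2 - 36*x + 9.
Integrate each monomial from 0 to 4 using ∫_0^4 c·x^n dx = c·4^(n+1)/(n+1):
  ∫_0^4 u(x)^2 dx = ∫_0^4 (4*x^6 - 12*x^5 + 21*x^4 - 6*x^3 - 9*x^2 + 18*x + 9) dx. Term by term:
    ∫_0^4 4*x^6 dx = 65536/7;  ∫_0^4 -12*x^5 dx = -8192;  ∫_0^4 21*x^4 dx = 21504/5;
    ∫_0^4 -6*x^3 dx = -384;  ∫_0^4 -9*x^2 dx = -192;  ∫_0^4 18*x dx = 144;
    ∫_0^4 9 dx = 36.
  Sum: 65536/7 − 8192 + 21504/5 − 384 − 192 + 144 + 36 = 177628/35.
  ∫_0^4 u'(x)^2 dx = ∫_0^4 (36*x^4 - 72*x^3 + 72*x^2 - 36*x + 9) dx. Term by term:
    ∫_0^4 36*x^4 dx = 36864/5;  ∫_0^4 -72*x^3 dx = -4608;  ∫_0^4 72*x^2 dx = 1536;
    ∫_0^4 -36*x dx = -288;  ∫_0^4 9 dx = 36.
  Sum: 36864/5 − 4608 + 1536 − 288 + 36 = 20244/5.
Adding: ||u||_{H^1}^2 = 177628/35 + 20244/5 = 319336/35.


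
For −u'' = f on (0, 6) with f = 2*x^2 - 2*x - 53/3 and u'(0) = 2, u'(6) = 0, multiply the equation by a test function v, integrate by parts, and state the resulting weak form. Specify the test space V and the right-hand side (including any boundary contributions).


V = H^1(0, 6) (v unrestricted at boundary; u is determined up to an additive constant); weak form: ∫_0^6 u'v' dx = ∫_0^6 (2*x^2 - 2*x - 53/3) v dx − 2·v(0) for all v ∈ V.

Multiply both sides by a test function v and integrate from 0 to 6:
  ∫_0^6 −u''(x) v(x) dx = ∫_0^6 f(x) v(x) dx.
Integrate the LHS by parts once:
  ∫_0^6 −u'' v dx = −[u'(x) v(x)]_0^6 + ∫_0^6 u'(x) v'(x) dx.
Thus ∫_0^6 u'(x) v'(x) dx = ∫_0^6 f(x) v(x) dx + [u'(x) v(x)]_0^6.
Choose V so that boundary terms are either known or forced to vanish.
u has inhomogeneous Neumann u'(0) = 2, u'(6) = 0. [u' v]_0^6 = (0)·v(6) − (2)·v(0) = − 2·v(0). Take V = H^1(0, 6); boundary term becomes part of RHS.
Weak formulation: find u (satisfying any essential BC) such that ∫_0^6 u'(x) v'(x) dx = ∫_0^6 f v dx − 2·v(0) for all v ∈ V (Neumann data are natural BCs: they enter the RHS as boundary terms).
Substituting f(x) = 2*x^2 - 2*x - 53/3, the right-hand side is ∫_0^6 (2*x^2 - 2*x - 53/3) v dx − 2·v(0).
Compatibility check (pure Neumann): taking v ≡ 1 ∈ V gives 0 = ∫_0^6 f dx + (0) − (2), i.e. ∫_0^6 f dx must equal u'(0) − u'(6) = 2. Indeed ∫_0^6 (2*x^2 - 2*x - 53/3) dx = 2, so the data are compatible. The solution is then unique only up to an additive constant (fix it e.g. by requiring ∫_0^6 u dx = 0).


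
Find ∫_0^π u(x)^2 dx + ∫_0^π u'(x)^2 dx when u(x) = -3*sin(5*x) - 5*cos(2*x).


||u||_{H^1(0,π)}^2 = 500/7 + 359*π/2

u'(x) = 10*sin(2*x) - 15*cos(5*x).
Expand u² and (u')² and integrate term by term on (0, π), using: for integers n ≥ 1, ∫_0^π sin²(nx) dx = ∫_0^π cos²(nx) dx = π/2; for n ≠ n', ∫_0^π sin(nx)sin(n'x) dx = ∫_0^π cos(nx)cos(n'x) dx = 0; and by product-to-sum, ∫_0^π sin(nx)cos(n'x) dx = ½∫_0^π [sin((n+n')x) + sin((n−n')x)] dx, which is 0 when n+n' is even and 2n/(n²−n'²) when n+n' is odd (it need not vanish on (0, π)).
  u² squared terms: (-5)²·∫cos(2x)² dx = 25·π/2 = 25*π/2;  (-3)²·∫sin(5x)² dx = 9·π/2 = 9*π/2.
  u² cross terms: 2·(-5)·(-3)·∫cos(2x)·sin(5x) dx = 30·(10/21) = 100/7.
  So ∫_0^π u² dx = 25*π/2 + 9*π/2 + 100/7 = 100/7 + 17*π.
  (u')² squared terms: (-15)²·∫cos(5x)² dx = 225·π/2 = 225*π/2;  (10)²·∫sin(2x)² dx = 100·π/2 = 50*π.
  (u')² cross terms: 2·(-15)·(10)·∫cos(5x)·sin(2x) dx = -300·(-4/21) = 400/7.
  So ∫_0^π (u')² dx = 225*π/2 + 50*π + 400/7 = 400/7 + 325*π/2.
||u||_{H^1}^2 = (100/7 + 17*π) + (400/7 + 325*π/2) = 500/7 + 359*π/2.


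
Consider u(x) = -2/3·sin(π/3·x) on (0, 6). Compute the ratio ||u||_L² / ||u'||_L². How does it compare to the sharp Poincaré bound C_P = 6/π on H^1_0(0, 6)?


||u||_L² / ||u'||_L² = 3/π < C_P = 6/π.

u(x) = -2/3·sin(π/3·x), so u'(x) = -2*π*cos(π*x/3)/9.
Writing u(x) = A·sin(kπx/L) with A = -2/3 and k = 2, use ∫_0^L sin²(kπx/L) dx = L/2 and ∫_0^L cos²(kπx/L) dx = L/2.
u² = 4/9·sin²(π/3·x) and (u')² = 4*π^2/81·cos²(π/3·x), and each of sin², cos² integrates to L/2 = 3 over (0, 6).
∫_0^6 u² dx = 4/3, so ||u||_L² = 2*sqrt(3)/3.
∫_0^6 (u')² dx = 4*π^2/27, so ||u'||_L² = 2*sqrt(3)*π/9.
Ratio ||u||_L² / ||u'||_L² = 3/π.
Sharp Poincaré constant on H^1_0(0, 6) is C_P = L/π = 6/π, achieved by sin(π/6·x).
This is the k = 2 harmonic; the ratio L/(kπ) is strictly less than C_P = L/π, consistent with the sharp inequality ||u||_L² ≤ C_P ||u'||_L².


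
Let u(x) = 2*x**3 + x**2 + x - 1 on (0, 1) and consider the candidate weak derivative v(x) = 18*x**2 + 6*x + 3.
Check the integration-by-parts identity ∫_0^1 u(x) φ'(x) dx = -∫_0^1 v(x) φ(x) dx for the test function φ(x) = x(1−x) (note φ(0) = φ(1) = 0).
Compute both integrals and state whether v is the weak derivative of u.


LHS = -19/30, RHS = -19/10. No, v is not the weak derivative of u.

u(x) = 2*x**3 + x**2 + x - 1, classical derivative u'(x) = 6*x**2 + 2*x + 1.
φ(x) = x(1−x), so φ'(x) = 1 - 2*x.
Note φ(0) = φ(1) = 0, so the boundary term u·φ vanishes.
LHS = ∫_0^1 u(x) φ'(x) dx = ∫_0^1 (-4*x^4 - x^2 + 3*x - 1) dx. Term by term:
  ∫_0^1 -4*x^4 dx = -4/5;  ∫_0^1 -x^2 dx = -1/3;  ∫_0^1 3*x dx = 3/2;
  ∫_0^1 -1 dx = -1.
Sum: -4/5 − 1/3 + 3/2 − 1 = -19/30.
So LHS = -19/30.
∫_0^1 v(x) φ(x) dx = ∫_0^1 (-18*x^4 + 12*x^3 + 3*x^2 + 3*x) dx. Term by term:
  ∫_0^1 -18*x^4 dx = -18/5;  ∫_0^1 12*x^3 dx = 3;  ∫_0^1 3*x^2 dx = 1;
  ∫_0^1 3*x dx = 3/2.
Sum: -18/5 + 3 + 1 + 3/2 = 19/10.
So RHS = -∫_0^1 v(x) φ(x) dx = -19/10.
LHS − RHS = 19/15 ≠ 0, so the identity fails.
(For a valid weak derivative the identity must hold for EVERY test function, in particular this one. The failure shows v is NOT the weak derivative of u.)
Correct weak derivative would be u'(x) = 6*x**2 + 2*x + 1.


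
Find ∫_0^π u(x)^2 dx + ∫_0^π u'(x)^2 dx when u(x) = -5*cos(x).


||u||_{H^1(0,π)}^2 = 25*π

u'(x) = 5*sin(x).
Expand u² and (u')² and integrate term by term on (0, π), using: for integers n ≥ 1, ∫_0^π sin²(nx) dx = ∫_0^π cos²(nx) dx = π/2; for n ≠ n', ∫_0^π sin(nx)sin(n'x) dx = ∫_0^π cos(nx)cos(n'x) dx = 0; and by product-to-sum, ∫_0^π sin(nx)cos(n'x) dx = ½∫_0^π [sin((n+n')x) + sin((n−n')x)] dx, which is 0 when n+n' is even and 2n/(n²−n'²) when n+n' is odd (it need not vanish on (0, π)).
  u² squared terms: (-5)²·∫cos(x)² dx = 25·π/2 = 25*π/2.
  So ∫_0^π u² dx = 25*π/2.
  (u')² squared terms: (5)²·∫sin(x)² dx = 25·π/2 = 25*π/2.
  So ∫_0^π (u')² dx = 25*π/2.
||u||_{H^1}^2 = (25*π/2) + (25*π/2) = 25*π.


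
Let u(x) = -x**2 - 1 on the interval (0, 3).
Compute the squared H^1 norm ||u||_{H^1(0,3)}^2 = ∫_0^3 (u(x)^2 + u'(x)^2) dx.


||u||_{H^1}^2 = 528/5

The H^1 norm (squared) on an interval (0, L) is
  ||u||_{H^1}^2 = ∫_0^L u(x)^2 dx + ∫_0^L u'(x)^2 dx.
Compute u'(x) = -2*x.
Then u(x)^2 = x**4 + 2*x**2 + 1 and u'(x)^2 = 4*x**2.
Integrate each monomial from 0 to 3 using ∫_0^3 c·x^n dx = c·3^(n+1)/(n+1):
  ∫_0^3 u(x)^2 dx = ∫_0^3 (x^4 + 2*x^2 + 1) dx. Term by term:
    ∫_0^3 x^4 dx = 243/5;  ∫_0^3 2*x^2 dx = 18;  ∫_0^3 1 dx = 3.
  Sum: 243/5 + 18 + 3 = 348/5.
  ∫_0^3 u'(x)^2 dx = ∫_0^3 (4*x^2) dx. Term by term:
    ∫_0^3 4*x^2 dx = 36.
Adding: ||u||_{H^1}^2 = 348/5 + 36 = 528/5.


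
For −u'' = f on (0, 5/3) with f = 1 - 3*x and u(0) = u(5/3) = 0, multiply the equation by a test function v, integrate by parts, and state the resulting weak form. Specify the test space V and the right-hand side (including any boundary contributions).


V = H^1_0(0, 5/3) (so v(0) = v(5/3) = 0); weak form: ∫_0^5/3 u'v' dx = ∫_0^5/3 (1 - 3*x) v dx for all v ∈ V.

Multiply both sides by a test function v and integrate from 0 to 5/3:
  ∫_0^5/3 −u''(x) v(x) dx = ∫_0^5/3 f(x) v(x) dx.
Integrate the LHS by parts once:
  ∫_0^5/3 −u'' v dx = −[u'(x) v(x)]_0^5/3 + ∫_0^5/3 u'(x) v'(x) dx.
Thus ∫_0^5/3 u'(x) v'(x) dx = ∫_0^5/3 f(x) v(x) dx + [u'(x) v(x)]_0^5/3.
Choose V so that boundary terms are either known or forced to vanish.
u is Dirichlet: u(0) = u(5/3) = 0. Let V = H^1_0(0, 5/3); then v(0) = v(5/3) = 0, and [u' v]_0^5/3 = 0.
Weak formulation: find u (satisfying any essential BC) such that ∫_0^5/3 u'(x) v'(x) dx = ∫_0^5/3 f v dx for all v ∈ V.
Substituting f(x) = 1 - 3*x, the right-hand side is ∫_0^5/3 (1 - 3*x) v dx.


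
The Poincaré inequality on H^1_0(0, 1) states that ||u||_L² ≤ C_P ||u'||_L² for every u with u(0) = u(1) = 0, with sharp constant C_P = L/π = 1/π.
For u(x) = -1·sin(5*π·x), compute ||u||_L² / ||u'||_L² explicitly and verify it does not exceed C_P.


||u||_L² / ||u'||_L² = 1/(5*π) < C_P = 1/π.

u(x) = -1·sin(5*π·x), so u'(x) = -5*π*cos(5*π*x).
Writing u(x) = A·sin(kπx/L) with A = -1 and k = 5, use ∫_0^L sin²(kπx/L) dx = L/2 and ∫_0^L cos²(kπx/L) dx = L/2.
u² = 1·sin²(5*π·x) and (u')² = 25*π^2·cos²(5*π·x), and each of sin², cos² integrates to L/2 = 1/2 over (0, 1).
∫_0^1 u² dx = 1/2, so ||u||_L² = sqrt(2)/2.
∫_0^1 (u')² dx = 25*π^2/2, so ||u'||_L² = 5*sqrt(2)*π/2.
Ratio ||u||_L² / ||u'||_L² = 1/(5*π).
Sharp Poincaré constant on H^1_0(0, 1) is C_P = L/π = 1/π, achieved by sin(π·x).
This is the k = 5 harmonic; the ratio L/(kπ) is strictly less than C_P = L/π, consistent with the sharp inequality ||u||_L² ≤ C_P ||u'||_L².


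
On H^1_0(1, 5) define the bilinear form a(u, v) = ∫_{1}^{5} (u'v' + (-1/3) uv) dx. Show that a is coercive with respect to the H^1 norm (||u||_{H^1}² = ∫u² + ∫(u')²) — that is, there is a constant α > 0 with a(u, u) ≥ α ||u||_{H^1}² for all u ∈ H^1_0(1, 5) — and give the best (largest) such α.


α = (-16/3 + π^2)/(π^2 + 16)

Coercivity of a(·,·) on H^1_0(1, 5) means a(u, u) ≥ α ||u||_{H^1}² for every u ∈ H^1_0.
The interval has length L = 4, and Poincaré/coercivity depend only on L. Here a(u, u) = ∫(u')² + (-1/3)·∫u².
Here c = -1/3 < 0 with |c| < (π/L)² = π^2/16, so coercivity still holds. The condition a(u,u) ≥ α||u||_{H^1}² reads (1−α)∫(u')² ≥ (α−c)∫u². Any admissible α is ≤ 1 (rapidly oscillating u have ∫u²/∫(u')² → 0), and α = 1 would force 0 ≥ (1−c)∫u², impossible since c < 1; so 1−α > 0. By the sharp Poincaré inequality on H^1_0 of an interval of length L, ∫(u')² ≥ (π/L)²∫u² with equality for the first sine mode sin(π(x−x₀)/L) (x₀ the left endpoint), so the inequality holds for all u iff (1−α)(π/L)² ≥ α − c, i.e. α ≤ ((π/L)² + c)/((π/L)² + 1) = (1 + c(L/π)²)/(1 + (L/π)²). (Direct route, valid since c ≤ 0: Poincaré gives c∫u² ≥ c(L/π)²∫(u')², so a(u,u) ≥ (1 + c(L/π)²)∫(u')², while ||u||_{H^1}² ≤ (1 + (L/π)²)∫(u')²; dividing yields the same α.) With (π/L)² = π^2/16 and c = -1/3, the largest admissible constant is α = ((π/L)² + c)/((π/L)² + 1).
Simplifying, α = (-16/3 + π^2)/(π^2 + 16).


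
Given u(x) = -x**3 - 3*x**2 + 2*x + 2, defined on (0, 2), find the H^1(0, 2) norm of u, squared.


||u||_{H^1}^2 = 29248/105

The H^1 norm (squared) on an interval (0, L) is
  ||u||_{H^1}^2 = ∫_0^L u(x)^2 dx + ∫_0^L u'(x)^2 dx.
Compute u'(x) = -3*x**2 - 6*x + 2.
Then u(x)^2 = x**6 + 6*x**5 + 5*x**4 - 16*x**3 - 8*x**2 + 8*x + 4 and u'(x)^2 = 9*x**4 + 36*x**3 + 24*x**2 - 24*x + 4.
Integrate each monomial from 0 to 2 using ∫_0^2 c·x^n dx = c·2^(n+1)/(n+1):
  ∫_0^2 u(x)^2 dx = ∫_0^2 (x^6 + 6*x^5 + 5*x^4 - 16*x^3 - 8*x^2 + 8*x + 4) dx. Term by term:
    ∫_0^2 x^6 dx = 128/7;  ∫_0^2 6*x^5 dx = 64;  ∫_0^2 5*x^4 dx = 32;
    ∫_0^2 -16*x^3 dx = -64;  ∫_0^2 -8*x^2 dx = -64/3;  ∫_0^2 8*x dx = 16;
    ∫_0^2 4 dx = 8.
  Sum: 128/7 + 64 + 32 − 64 − 64/3 + 16 + 8 = 1112/21.
  ∫_0^2 u'(x)^2 dx = ∫_0^2 (9*x^4 + 36*x^3 + 24*x^2 - 24*x + 4) dx. Term by term:
    ∫_0^2 9*x^4 dx = 288/5;  ∫_0^2 36*x^3 dx = 144;  ∫_0^2 24*x^2 dx = 64;
    ∫_0^2 -24*x dx = -48;  ∫_0^2 4 dx = 8.
  Sum: 288/5 + 144 + 64 − 48 + 8 = 1128/5.
Adding: ||u||_{H^1}^2 = 1112/21 + 1128/5 = 29248/105.


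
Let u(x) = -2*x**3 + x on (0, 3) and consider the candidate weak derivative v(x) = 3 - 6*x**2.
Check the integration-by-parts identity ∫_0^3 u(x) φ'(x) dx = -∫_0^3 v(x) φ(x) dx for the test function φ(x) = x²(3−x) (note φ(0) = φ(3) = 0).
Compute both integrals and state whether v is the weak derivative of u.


LHS = 2781/20, RHS = 2511/20. No, v is not the weak derivative of u.

u(x) = -2*x**3 + x, classical derivative u'(x) = 1 - 6*x**2.
φ(x) = x²(3−x), so φ'(x) = 3*x*(2 - x).
Note φ(0) = φ(3) = 0, so the boundary term u·φ vanishes.
LHS = ∫_0^3 u(x) φ'(x) dx = ∫_0^3 (6*x^5 - 12*x^4 - 3*x^3 + 6*x^2) dx. Term by term:
  ∫_0^3 6*x^5 dx = 729;  ∫_0^3 -12*x^4 dx = -2916/5;  ∫_0^3 -3*x^3 dx = -243/4;
  ∫_0^3 6*x^2 dx = 54.
Sum: 729 − 2916/5 − 243/4 + 54 = 2781/20.
So LHS = 2781/20.
∫_0^3 v(x) φ(x) dx = ∫_0^3 (6*x^5 - 18*x^4 - 3*x^3 + 9*x^2) dx. Term by term:
  ∫_0^3 6*x^5 dx = 729;  ∫_0^3 -18*x^4 dx = -4374/5;  ∫_0^3 -3*x^3 dx = -243/4;
  ∫_0^3 9*x^2 dx = 81.
Sum: 729 − 4374/5 − 243/4 + 81 = -2511/20.
So RHS = -∫_0^3 v(x) φ(x) dx = 2511/20.
LHS − RHS = 27/2 ≠ 0, so the identity fails.
(For a valid weak derivative the identity must hold for EVERY test function, in particular this one. The failure shows v is NOT the weak derivative of u.)
Correct weak derivative would be u'(x) = 1 - 6*x**2.


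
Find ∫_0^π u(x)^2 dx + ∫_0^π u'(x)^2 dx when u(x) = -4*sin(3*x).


||u||_{H^1(0,π)}^2 = 80*π

u'(x) = -12*cos(3*x).
Expand u² and (u')² and integrate term by term on (0, π), using: for integers n ≥ 1, ∫_0^π sin²(nx) dx = ∫_0^π cos²(nx) dx = π/2; for n ≠ n', ∫_0^π sin(nx)sin(n'x) dx = ∫_0^π cos(nx)cos(n'x) dx = 0; and by product-to-sum, ∫_0^π sin(nx)cos(n'x) dx = ½∫_0^π [sin((n+n')x) + sin((n−n')x)] dx, which is 0 when n+n' is even and 2n/(n²−n'²) when n+n' is odd (it need not vanish on (0, π)).
  u² squared terms: (-4)²·∫sin(3x)² dx = 16·π/2 = 8*π.
  So ∫_0^π u² dx = 8*π.
  (u')² squared terms: (-12)²·∫cos(3x)² dx = 144·π/2 = 72*π.
  So ∫_0^π (u')² dx = 72*π.
||u||_{H^1}^2 = (8*π) + (72*π) = 80*π.


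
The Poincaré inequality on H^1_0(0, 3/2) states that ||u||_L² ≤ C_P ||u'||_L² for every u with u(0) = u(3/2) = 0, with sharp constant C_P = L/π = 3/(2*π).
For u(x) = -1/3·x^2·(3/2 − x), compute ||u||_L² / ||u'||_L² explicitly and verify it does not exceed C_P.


||u||_L² / ||u'||_L² = 3*sqrt(14)/28 < C_P = 3/(2*π).

u(x) = -1/3·x^2·(3/2 − x), so u'(x) = x*(x - 1).
u(x) = -1/3·x^2·(3/2 − x) vanishes at x = 0 and x = 3/2, so u ∈ H^1_0(0, 3/2). Differentiate via the product rule and integrate the resulting polynomials term by term.
  ∫_0^3/2 u² dx = ∫_0^3/2 (x^6/9 - x^5/3 + x^4/4) dx. Term by term:
    ∫_0^3/2 x^6/9 dx = 243/896;  ∫_0^3/2 -x^5/3 dx = -81/128;  ∫_0^3/2 x^4/4 dx = 243/640.
  Sum: 243/896 − 81/128 + 243/640 = 81/4480.
  ∫_0^3/2 (u')² dx = ∫_0^3/2 (x^4 - 2*x^3 + x^2) dx. Term by term:
    ∫_0^3/2 x^4 dx = 243/160;  ∫_0^3/2 -2*x^3 dx = -81/32;  ∫_0^3/2 x^2 dx = 9/8.
  Sum: 243/160 − 81/32 + 9/8 = 9/80.
∫_0^3/2 u² dx = 81/4480, so ||u||_L² = 9*sqrt(70)/560.
∫_0^3/2 (u')² dx = 9/80, so ||u'||_L² = 3*sqrt(5)/20.
Ratio ||u||_L² / ||u'||_L² = 3*sqrt(14)/28.
Sharp Poincaré constant on H^1_0(0, 3/2) is C_P = L/π = 3/(2*π), achieved by sin(2*π/3·x).
A polynomial bump cannot attain the sharp Poincaré constant (only the first sine eigenfunction does), so the ratio is strictly less than C_P, consistent with ||u||_L² ≤ C_P ||u'||_L².


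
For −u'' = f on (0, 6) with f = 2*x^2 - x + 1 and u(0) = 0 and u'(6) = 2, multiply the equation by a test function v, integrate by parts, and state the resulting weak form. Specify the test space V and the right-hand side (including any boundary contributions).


V = {v ∈ H^1(0, 6) : v(0) = 0} (test functions vanish at x = 0 where u is specified); weak form: ∫_0^6 u'v' dx = ∫_0^6 (2*x^2 - x + 1) v dx + 2·v(6) for all v ∈ V.

Multiply both sides by a test function v and integrate from 0 to 6:
  ∫_0^6 −u''(x) v(x) dx = ∫_0^6 f(x) v(x) dx.
Integrate the LHS by parts once:
  ∫_0^6 −u'' v dx = −[u'(x) v(x)]_0^6 + ∫_0^6 u'(x) v'(x) dx.
Thus ∫_0^6 u'(x) v'(x) dx = ∫_0^6 f(x) v(x) dx + [u'(x) v(x)]_0^6.
Choose V so that boundary terms are either known or forced to vanish.
Mixed BC: u(0) = 0 (Dirichlet) and u'(6) = 2 (Neumann). Define V = {v ∈ H^1(0, 6) : v(0) = 0}. Then [u' v]_0^6 = u'(6)·v(6) − u'(0)·0 = 2·v(6).
Weak formulation: find u (satisfying any essential BC) such that ∫_0^6 u'(x) v'(x) dx = ∫_0^6 f v dx + 2·v(6) for all v ∈ V (Dirichlet at 0 absorbed into V; Neumann datum at x = 6 contributes the boundary term).
Substituting f(x) = 2*x^2 - x + 1, the right-hand side is ∫_0^6 (2*x^2 - x + 1) v dx + 2·v(6).


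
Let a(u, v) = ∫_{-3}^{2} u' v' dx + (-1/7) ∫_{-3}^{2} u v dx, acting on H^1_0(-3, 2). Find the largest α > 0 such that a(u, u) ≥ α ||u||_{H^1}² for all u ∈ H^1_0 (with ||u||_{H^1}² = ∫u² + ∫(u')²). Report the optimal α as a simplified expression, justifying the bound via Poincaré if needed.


α = (-25/7 + π^2)/(π^2 + 25)

Coercivity of a(·,·) on H^1_0(-3, 2) means a(u, u) ≥ α ||u||_{H^1}² for every u ∈ H^1_0.
The interval has length L = 5, and Poincaré/coercivity depend only on L. Here a(u, u) = ∫(u')² + (-1/7)·∫u².
Here c = -1/7 < 0 with |c| < (π/L)² = π^2/25, so coercivity still holds. The condition a(u,u) ≥ α||u||_{H^1}² reads (1−α)∫(u')² ≥ (α−c)∫u². Any admissible α is ≤ 1 (rapidly oscillating u have ∫u²/∫(u')² → 0), and α = 1 would force 0 ≥ (1−c)∫u², impossible since c < 1; so 1−α > 0. By the sharp Poincaré inequality on H^1_0 of an interval of length L, ∫(u')² ≥ (π/L)²∫u² with equality for the first sine mode sin(π(x−x₀)/L) (x₀ the left endpoint), so the inequality holds for all u iff (1−α)(π/L)² ≥ α − c, i.e. α ≤ ((π/L)² + c)/((π/L)² + 1) = (1 + c(L/π)²)/(1 + (L/π)²). (Direct route, valid since c ≤ 0: Poincaré gives c∫u² ≥ c(L/π)²∫(u')², so a(u,u) ≥ (1 + c(L/π)²)∫(u')², while ||u||_{H^1}² ≤ (1 + (L/π)²)∫(u')²; dividing yields the same α.) With (π/L)² = π^2/25 and c = -1/7, the largest admissible constant is α = ((π/L)² + c)/((π/L)² + 1).
Simplifying, α = (-25/7 + π^2)/(π^2 + 25).


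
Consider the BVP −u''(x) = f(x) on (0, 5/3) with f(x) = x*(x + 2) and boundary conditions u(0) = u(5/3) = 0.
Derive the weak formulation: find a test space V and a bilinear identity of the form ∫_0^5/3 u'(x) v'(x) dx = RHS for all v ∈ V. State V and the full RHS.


V = H^1_0(0, 5/3) (so v(0) = v(5/3) = 0); weak form: ∫_0^5/3 u'v' dx = ∫_0^5/3 (x*(x + 2)) v dx for all v ∈ V.

Multiply both sides by a test function v and integrate from 0 to 5/3:
  ∫_0^5/3 −u''(x) v(x) dx = ∫_0^5/3 f(x) v(x) dx.
Integrate the LHS by parts once:
  ∫_0^5/3 −u'' v dx = −[u'(x) v(x)]_0^5/3 + ∫_0^5/3 u'(x) v'(x) dx.
Thus ∫_0^5/3 u'(x) v'(x) dx = ∫_0^5/3 f(x) v(x) dx + [u'(x) v(x)]_0^5/3.
Choose V so that boundary terms are either known or forced to vanish.
u is Dirichlet: u(0) = u(5/3) = 0. Let V = H^1_0(0, 5/3); then v(0) = v(5/3) = 0, and [u' v]_0^5/3 = 0.
Weak formulation: find u (satisfying any essential BC) such that ∫_0^5/3 u'(x) v'(x) dx = ∫_0^5/3 f v dx for all v ∈ V.
Substituting f(x) = x*(x + 2), the right-hand side is ∫_0^5/3 (x*(x + 2)) v dx.


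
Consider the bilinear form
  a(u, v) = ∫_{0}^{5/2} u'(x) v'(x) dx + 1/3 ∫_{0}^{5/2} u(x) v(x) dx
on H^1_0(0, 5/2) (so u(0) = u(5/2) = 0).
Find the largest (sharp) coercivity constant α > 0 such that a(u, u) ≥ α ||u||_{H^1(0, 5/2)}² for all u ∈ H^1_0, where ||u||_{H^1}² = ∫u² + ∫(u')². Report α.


α = (25 + 12*π^2)/(3*(25 + 4*π^2))

Coercivity of a(·,·) on H^1_0(0, 5/2) means a(u, u) ≥ α ||u||_{H^1}² for every u ∈ H^1_0.
The interval has length L = 5/2, and Poincaré/coercivity depend only on L. Here a(u, u) = ∫(u')² + (1/3)·∫u².
Here 0 < c = 1/3 < 1. The condition a(u,u) ≥ α||u||_{H^1}² reads (1−α)∫(u')² ≥ (α−c)∫u². Any admissible α is ≤ 1 (rapidly oscillating u have ∫u²/∫(u')² → 0), and α = 1 would force 0 ≥ (1−c)∫u², impossible since c < 1; so 1−α > 0. By the sharp Poincaré inequality on H^1_0 of an interval of length L, ∫(u')² ≥ (π/L)²∫u² with equality for the first sine mode sin(π(x−x₀)/L) (x₀ the left endpoint), so the inequality holds for all u iff (1−α)(π/L)² ≥ α − c, i.e. α ≤ ((π/L)² + c)/((π/L)² + 1) = (1 + c(L/π)²)/(1 + (L/π)²). With (π/L)² = 4*π^2/25 and c = 1/3, the largest admissible constant is α = ((π/L)² + c)/((π/L)² + 1).
Simplifying, α = (25 + 12*π^2)/(3*(25 + 4*π^2)).


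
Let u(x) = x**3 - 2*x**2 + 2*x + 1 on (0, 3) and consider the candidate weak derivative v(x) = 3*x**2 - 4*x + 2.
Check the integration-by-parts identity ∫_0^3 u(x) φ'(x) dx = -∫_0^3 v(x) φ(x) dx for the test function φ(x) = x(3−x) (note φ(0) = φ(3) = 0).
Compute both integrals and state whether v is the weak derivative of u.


LHS = -369/20, RHS = -369/20. Yes, v = u' weakly.

u(x) = x**3 - 2*x**2 + 2*x + 1, classical derivative u'(x) = 3*x**2 - 4*x + 2.
φ(x) = x(3−x), so φ'(x) = 3 - 2*x.
Note φ(0) = φ(3) = 0, so the boundary term u·φ vanishes.
LHS = ∫_0^3 u(x) φ'(x) dx = ∫_0^3 (-2*x^4 + 7*x^3 - 10*x^2 + 4*x + 3) dx. Term by term:
  ∫_0^3 -2*x^4 dx = -486/5;  ∫_0^3 7*x^3 dx = 567/4;  ∫_0^3 -10*x^2 dx = -90;
  ∫_0^3 4*x dx = 18;  ∫_0^3 3 dx = 9.
Sum: -486/5 + 567/4 − 90 + 18 + 9 = -369/20.
So LHS = -369/20.
∫_0^3 v(x) φ(x) dx = ∫_0^3 (-3*x^4 + 13*x^3 - 14*x^2 + 6*x) dx. Term by term:
  ∫_0^3 -3*x^4 dx = -729/5;  ∫_0^3 13*x^3 dx = 1053/4;  ∫_0^3 -14*x^2 dx = -126;
  ∫_0^3 6*x dx = 27.
Sum: -729/5 + 1053/4 − 126 + 27 = 369/20.
So RHS = -∫_0^3 v(x) φ(x) dx = -369/20.
LHS = RHS, so the identity holds for this test φ.
Moreover u is smooth here and v(x) = u'(x) = 3*x**2 - 4*x + 2 pointwise, so the identity holds for every test function. Hence v is the weak derivative of u.


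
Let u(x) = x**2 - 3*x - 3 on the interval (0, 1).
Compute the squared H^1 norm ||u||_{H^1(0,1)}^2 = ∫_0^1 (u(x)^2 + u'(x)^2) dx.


||u||_{H^1}^2 = 661/30

The H^1 norm (squared) on an interval (0, L) is
  ||u||_{H^1}^2 = ∫_0^L u(x)^2 dx + ∫_0^L u'(x)^2 dx.
Compute u'(x) = 2*x - 3.
Then u(x)^2 = x**4 - 6*x**3 + 3*x**2 + 18*x + 9 and u'(x)^2 = 4*x**2 - 12*x + 9.
Integrate each monomial from 0 to 1 using ∫_0^1 c·x^n dx = c·1^(n+1)/(n+1):
  ∫_0^1 u(x)^2 dx = ∫_0^1 (x^4 - 6*x^3 + 3*x^2 + 18*x + 9) dx. Term by term:
    ∫_0^1 x^4 dx = 1/5;  ∫_0^1 -6*x^3 dx = -3/2;  ∫_0^1 3*x^2 dx = 1;
    ∫_0^1 18*x dx = 9;  ∫_0^1 9 dx = 9.
  Sum: 1/5 − 3/2 + 1 + 9 + 9 = 177/10.
  ∫_0^1 u'(x)^2 dx = ∫_0^1 (4*x^2 - 12*x + 9) dx. Term by term:
    ∫_0^1 4*x^2 dx = 4/3;  ∫_0^1 -12*x dx = -6;  ∫_0^1 9 dx = 9.
  Sum: 4/3 − 6 + 9 = 13/3.
Adding: ||u||_{H^1}^2 = 177/10 + 13/3 = 661/30.
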